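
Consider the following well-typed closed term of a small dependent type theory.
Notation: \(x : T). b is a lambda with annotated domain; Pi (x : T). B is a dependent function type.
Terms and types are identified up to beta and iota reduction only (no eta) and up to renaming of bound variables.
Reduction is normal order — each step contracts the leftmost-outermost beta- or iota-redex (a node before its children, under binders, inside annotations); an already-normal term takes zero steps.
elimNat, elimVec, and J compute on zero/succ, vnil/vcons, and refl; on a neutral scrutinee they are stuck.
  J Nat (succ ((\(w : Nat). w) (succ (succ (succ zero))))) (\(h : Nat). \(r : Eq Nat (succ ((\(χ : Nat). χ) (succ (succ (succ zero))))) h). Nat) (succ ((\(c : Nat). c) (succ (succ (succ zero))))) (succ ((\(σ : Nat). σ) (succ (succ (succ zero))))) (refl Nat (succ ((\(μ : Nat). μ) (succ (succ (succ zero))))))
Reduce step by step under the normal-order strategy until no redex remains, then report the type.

normal-order reduction:
  J Nat (succ ((\(w : Nat). w) (succ (succ (succ zero))))) (\(h : Nat). \(r : Eq Nat (succ ((\(χ : Nat). χ) (succ (succ (succ zero))))) h). Nat) (succ ((\(c : Nat). c) (succ (succ (succ zero))))) (succ ((\(σ : Nat). σ) (succ (succ (succ zero))))) (refl Nat (succ ((\(μ : Nat). μ) (succ (succ (succ zero))))))
  ~> succ ((\(w : Nat). w) (succ (succ (succ zero))))
  ~> succ (succ (succ (succ zero)))
inferred type:
  Nat


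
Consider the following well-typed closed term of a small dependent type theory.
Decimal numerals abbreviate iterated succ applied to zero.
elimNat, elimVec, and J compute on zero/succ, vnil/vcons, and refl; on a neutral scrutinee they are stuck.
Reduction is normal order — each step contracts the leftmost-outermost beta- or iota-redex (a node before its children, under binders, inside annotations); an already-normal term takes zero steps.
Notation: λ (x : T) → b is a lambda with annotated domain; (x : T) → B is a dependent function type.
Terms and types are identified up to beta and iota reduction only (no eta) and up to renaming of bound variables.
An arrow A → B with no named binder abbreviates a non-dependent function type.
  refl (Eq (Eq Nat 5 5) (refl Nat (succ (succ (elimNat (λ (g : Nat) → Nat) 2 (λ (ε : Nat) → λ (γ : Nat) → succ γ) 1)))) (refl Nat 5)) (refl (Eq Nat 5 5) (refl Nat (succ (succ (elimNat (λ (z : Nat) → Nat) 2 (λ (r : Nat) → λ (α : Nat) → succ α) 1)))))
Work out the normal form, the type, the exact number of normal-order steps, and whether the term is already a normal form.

reduced normal form:
  refl (Eq (Eq Nat 5 5) (refl Nat 5) (refl Nat 5)) (refl (Eq Nat 5 5) (refl Nat 5))
inferred type:
  Eq (Eq (Eq Nat 5 5) (refl Nat 5) (refl Nat 5)) (refl (Eq Nat 5 5) (refl Nat 5)) (refl (Eq Nat 5 5) (refl Nat 5))
normal-order step count: 8
already normal: no
first redex: an elimNat iota-redex


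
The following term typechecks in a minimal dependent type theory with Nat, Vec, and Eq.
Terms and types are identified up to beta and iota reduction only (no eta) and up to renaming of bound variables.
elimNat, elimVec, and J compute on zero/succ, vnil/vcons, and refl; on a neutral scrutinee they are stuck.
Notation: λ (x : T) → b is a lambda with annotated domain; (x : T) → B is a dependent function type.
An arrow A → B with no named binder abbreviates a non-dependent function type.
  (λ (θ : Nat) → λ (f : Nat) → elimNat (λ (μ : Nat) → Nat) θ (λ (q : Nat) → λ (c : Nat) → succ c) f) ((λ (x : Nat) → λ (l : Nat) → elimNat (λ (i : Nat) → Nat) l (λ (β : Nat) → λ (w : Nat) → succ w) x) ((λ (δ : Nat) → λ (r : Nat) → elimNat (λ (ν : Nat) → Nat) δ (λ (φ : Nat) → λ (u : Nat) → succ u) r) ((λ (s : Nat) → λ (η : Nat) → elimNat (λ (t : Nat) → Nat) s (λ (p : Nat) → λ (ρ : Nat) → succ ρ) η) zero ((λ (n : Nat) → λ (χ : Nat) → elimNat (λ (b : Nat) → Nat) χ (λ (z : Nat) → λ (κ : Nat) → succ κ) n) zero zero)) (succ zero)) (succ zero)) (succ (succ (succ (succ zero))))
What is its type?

inferred type:
  Nat


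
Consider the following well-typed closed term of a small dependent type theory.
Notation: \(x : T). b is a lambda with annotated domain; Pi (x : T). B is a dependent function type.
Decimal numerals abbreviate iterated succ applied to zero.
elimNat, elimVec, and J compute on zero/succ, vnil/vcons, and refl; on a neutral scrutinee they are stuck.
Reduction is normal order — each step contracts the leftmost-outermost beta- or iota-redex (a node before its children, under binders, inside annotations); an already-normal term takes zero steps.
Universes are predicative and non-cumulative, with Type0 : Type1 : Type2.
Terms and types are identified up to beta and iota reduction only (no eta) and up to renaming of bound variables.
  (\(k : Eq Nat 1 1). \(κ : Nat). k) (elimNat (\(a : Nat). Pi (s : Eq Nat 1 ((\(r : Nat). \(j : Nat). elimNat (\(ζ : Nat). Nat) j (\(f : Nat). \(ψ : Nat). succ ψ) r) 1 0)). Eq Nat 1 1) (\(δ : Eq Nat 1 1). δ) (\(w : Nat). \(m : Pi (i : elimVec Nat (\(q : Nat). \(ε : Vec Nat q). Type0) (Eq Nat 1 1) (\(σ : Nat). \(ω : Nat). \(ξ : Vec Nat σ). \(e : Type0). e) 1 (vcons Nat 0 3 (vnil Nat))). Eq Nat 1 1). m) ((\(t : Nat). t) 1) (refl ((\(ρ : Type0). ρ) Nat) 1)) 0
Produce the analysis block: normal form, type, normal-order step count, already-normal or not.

normal form:
  refl Nat 1
the term's type:
  Eq Nat 1 1
steps to reach normal form (normal order): 21
started in normal form: no
first redex: a beta-redex


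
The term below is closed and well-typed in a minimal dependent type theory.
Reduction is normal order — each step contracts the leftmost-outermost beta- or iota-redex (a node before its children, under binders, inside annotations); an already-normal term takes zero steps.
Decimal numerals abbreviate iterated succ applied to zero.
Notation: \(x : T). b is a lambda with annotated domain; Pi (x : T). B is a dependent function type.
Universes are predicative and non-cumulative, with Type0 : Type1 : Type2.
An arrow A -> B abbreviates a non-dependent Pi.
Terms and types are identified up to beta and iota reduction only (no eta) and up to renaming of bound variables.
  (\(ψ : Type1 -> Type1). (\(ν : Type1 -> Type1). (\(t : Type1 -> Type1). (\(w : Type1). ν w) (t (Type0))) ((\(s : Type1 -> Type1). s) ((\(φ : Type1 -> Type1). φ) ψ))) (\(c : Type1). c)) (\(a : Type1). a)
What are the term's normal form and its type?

resulting normal form:
  Type0
inferred type:
  Type1


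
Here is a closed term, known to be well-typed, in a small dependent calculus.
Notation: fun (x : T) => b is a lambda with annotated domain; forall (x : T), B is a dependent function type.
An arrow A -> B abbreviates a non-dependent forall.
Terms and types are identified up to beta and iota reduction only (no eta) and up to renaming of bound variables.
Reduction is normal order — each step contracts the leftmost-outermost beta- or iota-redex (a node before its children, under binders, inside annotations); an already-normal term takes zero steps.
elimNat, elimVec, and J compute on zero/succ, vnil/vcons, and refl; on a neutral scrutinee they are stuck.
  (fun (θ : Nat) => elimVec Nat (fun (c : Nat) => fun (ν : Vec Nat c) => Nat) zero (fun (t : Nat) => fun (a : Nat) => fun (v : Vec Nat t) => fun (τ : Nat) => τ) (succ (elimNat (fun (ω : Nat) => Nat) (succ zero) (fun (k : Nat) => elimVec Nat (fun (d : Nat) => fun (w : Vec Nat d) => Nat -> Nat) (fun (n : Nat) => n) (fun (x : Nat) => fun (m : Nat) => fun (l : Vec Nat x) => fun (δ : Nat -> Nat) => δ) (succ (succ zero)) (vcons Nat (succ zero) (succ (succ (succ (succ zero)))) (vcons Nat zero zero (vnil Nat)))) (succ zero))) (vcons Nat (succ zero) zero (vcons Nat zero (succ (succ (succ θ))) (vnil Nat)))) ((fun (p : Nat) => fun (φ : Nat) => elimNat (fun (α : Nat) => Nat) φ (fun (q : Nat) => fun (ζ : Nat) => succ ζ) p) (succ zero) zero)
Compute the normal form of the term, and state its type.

reduced normal form:
  zero
type:
  Nat
observation: the term reaches its normal form after 12 normal-order steps.


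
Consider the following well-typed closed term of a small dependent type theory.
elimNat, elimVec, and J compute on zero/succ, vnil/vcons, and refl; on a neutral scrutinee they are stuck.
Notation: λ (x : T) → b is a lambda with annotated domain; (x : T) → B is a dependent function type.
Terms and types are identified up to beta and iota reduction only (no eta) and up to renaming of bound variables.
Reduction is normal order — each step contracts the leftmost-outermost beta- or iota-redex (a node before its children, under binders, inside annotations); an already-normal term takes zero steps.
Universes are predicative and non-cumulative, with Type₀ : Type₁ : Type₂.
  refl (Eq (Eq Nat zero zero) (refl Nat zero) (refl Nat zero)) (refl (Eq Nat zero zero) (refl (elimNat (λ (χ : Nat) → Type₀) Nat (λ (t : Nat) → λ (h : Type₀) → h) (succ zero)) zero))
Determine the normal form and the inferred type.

resulting normal form:
  refl (Eq (Eq Nat zero zero) (refl Nat zero) (refl Nat zero)) (refl (Eq Nat zero zero) (refl Nat zero))
inferred type:
  Eq (Eq (Eq Nat zero zero) (refl Nat zero) (refl Nat zero)) (refl (Eq Nat zero zero) (refl Nat zero)) (refl (Eq Nat zero zero) (refl Nat zero))


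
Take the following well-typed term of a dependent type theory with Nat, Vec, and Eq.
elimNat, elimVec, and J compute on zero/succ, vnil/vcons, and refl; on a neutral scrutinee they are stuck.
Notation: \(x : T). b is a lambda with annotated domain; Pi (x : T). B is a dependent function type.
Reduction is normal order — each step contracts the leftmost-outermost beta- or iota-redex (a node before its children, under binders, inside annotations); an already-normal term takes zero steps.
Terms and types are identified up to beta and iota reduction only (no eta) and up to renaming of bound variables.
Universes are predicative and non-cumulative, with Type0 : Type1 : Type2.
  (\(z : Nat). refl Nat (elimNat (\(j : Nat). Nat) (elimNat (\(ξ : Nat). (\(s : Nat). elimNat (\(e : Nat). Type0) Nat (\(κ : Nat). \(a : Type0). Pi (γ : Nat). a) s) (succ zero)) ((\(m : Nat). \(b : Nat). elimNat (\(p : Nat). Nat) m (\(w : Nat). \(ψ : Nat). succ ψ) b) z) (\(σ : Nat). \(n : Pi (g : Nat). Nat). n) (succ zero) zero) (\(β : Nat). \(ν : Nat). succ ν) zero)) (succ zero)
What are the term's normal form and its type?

reduced normal form:
  refl Nat (succ zero)
the term's type:
  Eq Nat (succ zero) (succ zero)
observation: contracting a beta-redex first, the term normalizes in 9 steps.


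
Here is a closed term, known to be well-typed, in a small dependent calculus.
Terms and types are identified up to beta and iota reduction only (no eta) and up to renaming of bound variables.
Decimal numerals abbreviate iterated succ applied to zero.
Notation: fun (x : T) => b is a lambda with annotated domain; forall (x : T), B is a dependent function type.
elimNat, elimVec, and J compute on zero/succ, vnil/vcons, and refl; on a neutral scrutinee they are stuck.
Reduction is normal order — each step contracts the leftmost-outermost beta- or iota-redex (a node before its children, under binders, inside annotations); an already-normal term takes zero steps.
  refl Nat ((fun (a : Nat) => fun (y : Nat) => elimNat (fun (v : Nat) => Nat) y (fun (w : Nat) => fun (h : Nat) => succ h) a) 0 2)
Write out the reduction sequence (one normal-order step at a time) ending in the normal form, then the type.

reduction (normal order):
  refl Nat ((fun (a : Nat) => fun (y : Nat) => elimNat (fun (v : Nat) => Nat) y (fun (w : Nat) => fun (h : Nat) => succ h) a) 0 2)
  ~> refl Nat ((fun (a : Nat) => elimNat (fun (y : Nat) => Nat) a (fun (v : Nat) => fun (w : Nat) => succ w) 0) 2)
  ~> refl Nat (elimNat (fun (a : Nat) => Nat) 2 (fun (y : Nat) => fun (v : Nat) => succ v) 0)
  ~> refl Nat 2
inferred type:
  Eq Nat 2 2


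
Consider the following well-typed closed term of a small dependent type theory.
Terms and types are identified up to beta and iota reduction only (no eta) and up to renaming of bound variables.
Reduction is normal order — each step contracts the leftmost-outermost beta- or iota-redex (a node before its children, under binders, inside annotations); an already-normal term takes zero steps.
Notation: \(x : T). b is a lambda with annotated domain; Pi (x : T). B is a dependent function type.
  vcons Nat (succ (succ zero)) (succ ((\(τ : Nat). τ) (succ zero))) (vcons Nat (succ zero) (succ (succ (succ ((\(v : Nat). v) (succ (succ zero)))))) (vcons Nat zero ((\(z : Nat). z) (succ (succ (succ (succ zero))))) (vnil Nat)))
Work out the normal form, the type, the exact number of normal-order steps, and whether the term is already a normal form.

normal form:
  vcons Nat (succ (succ zero)) (succ (succ zero)) (vcons Nat (succ zero) (succ (succ (succ (succ (succ zero))))) (vcons Nat zero (succ (succ (succ (succ zero)))) (vnil Nat)))
the term's type:
  Vec Nat (succ (succ (succ zero)))
reduction steps (normal order): 3
term was already normal: no
first redex: a beta-redex


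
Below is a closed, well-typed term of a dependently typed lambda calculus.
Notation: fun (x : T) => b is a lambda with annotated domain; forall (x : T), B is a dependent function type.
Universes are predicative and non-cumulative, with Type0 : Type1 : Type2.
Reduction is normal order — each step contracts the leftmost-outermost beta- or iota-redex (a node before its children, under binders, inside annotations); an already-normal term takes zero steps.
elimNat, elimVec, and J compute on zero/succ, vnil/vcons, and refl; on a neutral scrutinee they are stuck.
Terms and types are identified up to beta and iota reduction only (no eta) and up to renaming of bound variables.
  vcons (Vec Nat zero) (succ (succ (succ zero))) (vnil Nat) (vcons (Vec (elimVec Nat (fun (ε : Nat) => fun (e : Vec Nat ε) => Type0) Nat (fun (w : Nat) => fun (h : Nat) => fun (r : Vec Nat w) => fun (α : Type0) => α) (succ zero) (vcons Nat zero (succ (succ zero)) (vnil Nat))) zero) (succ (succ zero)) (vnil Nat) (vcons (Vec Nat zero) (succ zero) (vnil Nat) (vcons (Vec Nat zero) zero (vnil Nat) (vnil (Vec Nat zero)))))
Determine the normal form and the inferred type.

normal form:
  vcons (Vec Nat zero) (succ (succ (succ zero))) (vnil Nat) (vcons (Vec Nat zero) (succ (succ zero)) (vnil Nat) (vcons (Vec Nat zero) (succ zero) (vnil Nat) (vcons (Vec Nat zero) zero (vnil Nat) (vnil (Vec Nat zero)))))
inferred type:
  Vec (Vec Nat zero) (succ (succ (succ (succ zero))))


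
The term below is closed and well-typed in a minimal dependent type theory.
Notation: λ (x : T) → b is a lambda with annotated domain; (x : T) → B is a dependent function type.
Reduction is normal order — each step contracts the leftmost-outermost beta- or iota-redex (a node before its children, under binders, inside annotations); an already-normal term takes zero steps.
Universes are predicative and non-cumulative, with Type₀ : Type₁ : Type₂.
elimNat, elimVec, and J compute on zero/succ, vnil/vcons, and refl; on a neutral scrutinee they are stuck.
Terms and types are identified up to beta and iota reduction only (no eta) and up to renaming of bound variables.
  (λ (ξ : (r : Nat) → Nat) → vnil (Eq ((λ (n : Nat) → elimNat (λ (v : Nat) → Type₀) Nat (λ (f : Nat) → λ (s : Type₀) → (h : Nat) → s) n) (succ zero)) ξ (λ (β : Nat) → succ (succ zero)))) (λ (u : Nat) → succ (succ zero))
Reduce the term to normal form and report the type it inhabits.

reduced normal form:
  vnil (Eq ((ξ : Nat) → Nat) (λ (r : Nat) → succ (succ zero)) (λ (n : Nat) → succ (succ zero)))
the term's type:
  Vec (Eq ((ξ : Nat) → Nat) (λ (r : Nat) → succ (succ zero)) (λ (n : Nat) → succ (succ zero))) zero
observation: contracting a beta-redex first, the term normalizes in 6 steps.


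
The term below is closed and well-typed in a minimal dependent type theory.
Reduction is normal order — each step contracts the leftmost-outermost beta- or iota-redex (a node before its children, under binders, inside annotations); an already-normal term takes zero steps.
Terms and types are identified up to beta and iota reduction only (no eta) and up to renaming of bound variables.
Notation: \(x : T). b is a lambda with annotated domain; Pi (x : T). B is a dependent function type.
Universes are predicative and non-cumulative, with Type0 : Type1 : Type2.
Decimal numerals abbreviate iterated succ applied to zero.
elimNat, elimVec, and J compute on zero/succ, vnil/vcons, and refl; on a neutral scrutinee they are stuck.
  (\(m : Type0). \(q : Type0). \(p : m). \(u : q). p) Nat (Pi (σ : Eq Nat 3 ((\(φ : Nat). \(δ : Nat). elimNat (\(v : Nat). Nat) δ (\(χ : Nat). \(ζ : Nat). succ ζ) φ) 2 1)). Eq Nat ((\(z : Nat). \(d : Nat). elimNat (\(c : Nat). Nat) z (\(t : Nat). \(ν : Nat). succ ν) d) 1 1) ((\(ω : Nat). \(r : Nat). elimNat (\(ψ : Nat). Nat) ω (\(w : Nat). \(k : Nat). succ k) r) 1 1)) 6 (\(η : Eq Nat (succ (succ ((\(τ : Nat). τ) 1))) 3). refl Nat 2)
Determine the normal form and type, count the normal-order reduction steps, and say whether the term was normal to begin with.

resulting normal form:
  6
the term's type:
  Nat
steps to reach normal form (normal order): 4
term was already normal: no
first redex: a beta-redex


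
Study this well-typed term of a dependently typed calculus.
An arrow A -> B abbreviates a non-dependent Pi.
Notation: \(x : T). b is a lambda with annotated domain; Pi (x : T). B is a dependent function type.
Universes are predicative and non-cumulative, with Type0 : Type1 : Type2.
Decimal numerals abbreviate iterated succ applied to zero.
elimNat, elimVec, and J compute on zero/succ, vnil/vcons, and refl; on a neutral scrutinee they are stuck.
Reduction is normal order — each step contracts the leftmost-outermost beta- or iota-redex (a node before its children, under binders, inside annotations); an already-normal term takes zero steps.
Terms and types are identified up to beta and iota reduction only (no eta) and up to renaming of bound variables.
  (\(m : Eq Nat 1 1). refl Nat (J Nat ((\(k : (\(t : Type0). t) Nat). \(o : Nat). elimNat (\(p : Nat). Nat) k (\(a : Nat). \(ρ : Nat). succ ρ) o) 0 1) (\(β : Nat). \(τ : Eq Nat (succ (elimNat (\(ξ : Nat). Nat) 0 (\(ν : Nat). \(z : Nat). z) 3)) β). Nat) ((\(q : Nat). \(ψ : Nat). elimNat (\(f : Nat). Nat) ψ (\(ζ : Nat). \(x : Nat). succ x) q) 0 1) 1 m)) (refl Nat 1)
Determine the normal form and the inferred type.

reduced normal form:
  refl Nat 1
type:
  Eq Nat 1 1
observation: 5 normal-order steps separate the term from its normal form.


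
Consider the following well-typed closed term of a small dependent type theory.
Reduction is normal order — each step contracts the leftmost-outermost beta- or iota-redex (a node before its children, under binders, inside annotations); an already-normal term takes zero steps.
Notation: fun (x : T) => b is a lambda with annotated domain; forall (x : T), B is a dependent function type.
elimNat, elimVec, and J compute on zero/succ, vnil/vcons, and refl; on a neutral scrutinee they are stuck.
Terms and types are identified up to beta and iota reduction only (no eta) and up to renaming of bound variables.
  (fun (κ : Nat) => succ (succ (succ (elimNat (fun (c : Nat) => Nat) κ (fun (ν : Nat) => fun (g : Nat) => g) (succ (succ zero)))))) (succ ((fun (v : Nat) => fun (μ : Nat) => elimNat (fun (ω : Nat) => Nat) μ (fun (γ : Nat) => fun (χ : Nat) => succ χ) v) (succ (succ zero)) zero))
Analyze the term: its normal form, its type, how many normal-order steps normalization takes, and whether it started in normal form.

normal form:
  succ (succ (succ (succ (succ (succ zero)))))
the term's type:
  Nat
reduction steps (normal order): 17
term was already normal: no
first contracted redex: a beta-redex


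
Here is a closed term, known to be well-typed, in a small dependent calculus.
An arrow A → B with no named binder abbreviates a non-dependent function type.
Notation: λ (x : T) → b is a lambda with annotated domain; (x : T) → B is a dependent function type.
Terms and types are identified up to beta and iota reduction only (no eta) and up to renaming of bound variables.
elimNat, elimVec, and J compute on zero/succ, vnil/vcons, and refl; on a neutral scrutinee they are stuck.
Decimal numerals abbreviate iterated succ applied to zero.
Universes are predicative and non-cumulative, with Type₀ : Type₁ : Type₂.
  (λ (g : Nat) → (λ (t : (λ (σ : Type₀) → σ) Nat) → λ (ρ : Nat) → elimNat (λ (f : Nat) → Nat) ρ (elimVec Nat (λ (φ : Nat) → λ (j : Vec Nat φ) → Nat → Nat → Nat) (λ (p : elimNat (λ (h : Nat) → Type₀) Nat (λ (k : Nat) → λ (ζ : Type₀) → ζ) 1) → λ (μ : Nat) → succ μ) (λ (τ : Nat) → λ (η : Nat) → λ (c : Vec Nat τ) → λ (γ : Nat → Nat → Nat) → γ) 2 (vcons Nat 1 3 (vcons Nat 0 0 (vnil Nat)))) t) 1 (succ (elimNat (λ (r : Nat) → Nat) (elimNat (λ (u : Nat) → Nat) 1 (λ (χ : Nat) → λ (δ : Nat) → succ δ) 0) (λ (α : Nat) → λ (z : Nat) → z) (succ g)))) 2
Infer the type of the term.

type:
  Nat


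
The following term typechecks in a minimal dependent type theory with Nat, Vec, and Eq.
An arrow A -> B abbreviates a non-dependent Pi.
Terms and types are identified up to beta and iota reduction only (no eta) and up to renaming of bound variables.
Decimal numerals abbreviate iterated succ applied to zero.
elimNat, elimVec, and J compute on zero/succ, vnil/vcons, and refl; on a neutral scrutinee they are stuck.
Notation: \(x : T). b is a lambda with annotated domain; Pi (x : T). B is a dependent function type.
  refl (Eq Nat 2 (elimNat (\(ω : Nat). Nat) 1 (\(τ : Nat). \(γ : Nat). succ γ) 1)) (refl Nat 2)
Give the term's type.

the term's type:
  Eq (Eq Nat 2 2) (refl Nat 2) (refl Nat 2)


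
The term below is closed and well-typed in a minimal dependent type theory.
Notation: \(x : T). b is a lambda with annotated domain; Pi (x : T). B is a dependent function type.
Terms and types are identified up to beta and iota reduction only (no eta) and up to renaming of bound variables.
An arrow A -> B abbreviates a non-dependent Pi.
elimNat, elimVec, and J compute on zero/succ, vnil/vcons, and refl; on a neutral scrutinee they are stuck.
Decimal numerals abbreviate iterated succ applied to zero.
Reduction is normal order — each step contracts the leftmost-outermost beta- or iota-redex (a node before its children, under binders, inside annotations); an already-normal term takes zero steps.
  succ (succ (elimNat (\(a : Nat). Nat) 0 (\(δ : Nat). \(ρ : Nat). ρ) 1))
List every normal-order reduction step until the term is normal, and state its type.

normal-order reduction sequence:
  succ (succ (elimNat (\(a : Nat). Nat) 0 (\(δ : Nat). \(ρ : Nat). ρ) 1))
  ~> succ (succ ((\(a : Nat). \(δ : Nat). δ) 0 (elimNat (\(ρ : Nat). Nat) 0 (\(σ : Nat). \(φ : Nat). φ) 0)))
  ~> succ (succ ((\(a : Nat). a) (elimNat (\(δ : Nat). Nat) 0 (\(ρ : Nat). \(σ : Nat). σ) 0)))
  ~> succ (succ (elimNat (\(a : Nat). Nat) 0 (\(δ : Nat). \(ρ : Nat). ρ) 0))
  ~> 2
type:
  Nat


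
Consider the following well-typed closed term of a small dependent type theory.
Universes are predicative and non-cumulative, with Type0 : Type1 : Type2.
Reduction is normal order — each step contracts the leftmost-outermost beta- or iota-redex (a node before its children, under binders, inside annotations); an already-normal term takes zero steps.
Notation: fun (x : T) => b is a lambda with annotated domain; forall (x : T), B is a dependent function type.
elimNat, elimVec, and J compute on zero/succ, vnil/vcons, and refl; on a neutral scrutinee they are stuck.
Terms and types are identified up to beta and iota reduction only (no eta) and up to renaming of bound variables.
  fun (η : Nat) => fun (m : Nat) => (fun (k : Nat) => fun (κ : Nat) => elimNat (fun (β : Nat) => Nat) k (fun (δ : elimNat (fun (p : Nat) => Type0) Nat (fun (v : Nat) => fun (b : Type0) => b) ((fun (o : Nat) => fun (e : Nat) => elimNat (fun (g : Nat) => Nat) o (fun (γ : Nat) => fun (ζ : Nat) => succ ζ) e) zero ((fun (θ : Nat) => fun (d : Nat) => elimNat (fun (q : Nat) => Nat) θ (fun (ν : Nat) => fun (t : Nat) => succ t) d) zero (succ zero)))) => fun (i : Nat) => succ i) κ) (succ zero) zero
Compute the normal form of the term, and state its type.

normal form:
  fun (η : Nat) => fun (m : Nat) => succ zero
inferred type:
  forall (η : Nat), forall (m : Nat), Nat
observation: the first redex contracted is a beta-redex; the normal form is reached in 3 normal-order steps.


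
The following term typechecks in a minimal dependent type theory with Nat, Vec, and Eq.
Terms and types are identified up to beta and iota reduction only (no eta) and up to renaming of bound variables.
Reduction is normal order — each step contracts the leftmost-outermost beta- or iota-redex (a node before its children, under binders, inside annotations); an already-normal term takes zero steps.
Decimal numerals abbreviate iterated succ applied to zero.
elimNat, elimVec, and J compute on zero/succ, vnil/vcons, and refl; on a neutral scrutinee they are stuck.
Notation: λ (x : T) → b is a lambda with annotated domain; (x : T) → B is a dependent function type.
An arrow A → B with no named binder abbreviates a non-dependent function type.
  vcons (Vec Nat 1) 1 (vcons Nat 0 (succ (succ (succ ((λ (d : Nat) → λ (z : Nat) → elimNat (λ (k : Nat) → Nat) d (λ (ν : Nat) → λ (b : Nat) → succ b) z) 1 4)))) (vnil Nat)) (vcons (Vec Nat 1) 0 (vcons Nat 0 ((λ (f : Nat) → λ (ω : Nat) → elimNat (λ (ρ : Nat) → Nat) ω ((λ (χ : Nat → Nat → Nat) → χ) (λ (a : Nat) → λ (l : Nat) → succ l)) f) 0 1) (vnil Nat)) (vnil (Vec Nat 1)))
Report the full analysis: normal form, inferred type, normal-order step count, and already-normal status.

normal form:
  vcons (Vec Nat 1) 1 (vcons Nat 0 8 (vnil Nat)) (vcons (Vec Nat 1) 0 (vcons Nat 0 1 (vnil Nat)) (vnil (Vec Nat 1)))
type:
  Vec (Vec Nat 1) 2
normal-order step count: 18
started in normal form: no
first redex: a beta-redex


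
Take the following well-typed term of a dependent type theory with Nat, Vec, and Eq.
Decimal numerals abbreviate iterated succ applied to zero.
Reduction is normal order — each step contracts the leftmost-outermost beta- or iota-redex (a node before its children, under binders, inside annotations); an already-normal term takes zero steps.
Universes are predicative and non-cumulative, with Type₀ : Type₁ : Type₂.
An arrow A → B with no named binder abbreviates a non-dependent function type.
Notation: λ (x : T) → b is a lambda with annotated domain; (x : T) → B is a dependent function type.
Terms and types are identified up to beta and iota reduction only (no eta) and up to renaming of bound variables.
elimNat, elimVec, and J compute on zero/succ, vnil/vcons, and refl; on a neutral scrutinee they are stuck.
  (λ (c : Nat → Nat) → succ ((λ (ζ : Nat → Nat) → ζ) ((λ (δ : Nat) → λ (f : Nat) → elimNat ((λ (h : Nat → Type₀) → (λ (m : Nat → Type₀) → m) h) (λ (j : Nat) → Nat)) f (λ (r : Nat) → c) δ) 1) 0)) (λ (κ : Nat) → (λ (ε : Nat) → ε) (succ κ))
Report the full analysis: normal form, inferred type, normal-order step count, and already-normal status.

reduced normal form:
  2
type:
  Nat
reduction steps (normal order): 9
term was already normal: no
first contracted redex: a beta-redex


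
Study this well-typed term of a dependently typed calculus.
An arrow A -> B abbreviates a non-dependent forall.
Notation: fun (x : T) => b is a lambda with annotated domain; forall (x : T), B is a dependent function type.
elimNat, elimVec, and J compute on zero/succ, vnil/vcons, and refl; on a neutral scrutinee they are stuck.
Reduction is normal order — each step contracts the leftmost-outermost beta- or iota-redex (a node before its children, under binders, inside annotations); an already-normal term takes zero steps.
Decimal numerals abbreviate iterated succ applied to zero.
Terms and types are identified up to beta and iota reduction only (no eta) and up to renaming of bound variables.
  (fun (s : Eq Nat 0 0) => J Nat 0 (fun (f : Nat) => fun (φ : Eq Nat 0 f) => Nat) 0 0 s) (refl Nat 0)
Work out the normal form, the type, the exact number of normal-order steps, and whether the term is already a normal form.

reduced normal form:
  0
inferred type:
  Nat
normal-order step count: 2
already normal: no
first contracted redex: a beta-redex


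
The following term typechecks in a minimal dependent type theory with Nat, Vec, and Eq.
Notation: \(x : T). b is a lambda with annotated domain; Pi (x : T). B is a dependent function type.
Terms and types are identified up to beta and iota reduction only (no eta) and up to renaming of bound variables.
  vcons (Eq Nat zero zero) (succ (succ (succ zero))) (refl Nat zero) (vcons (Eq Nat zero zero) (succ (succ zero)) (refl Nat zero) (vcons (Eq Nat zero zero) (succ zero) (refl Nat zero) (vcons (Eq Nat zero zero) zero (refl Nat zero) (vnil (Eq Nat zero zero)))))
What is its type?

type:
  Vec (Eq Nat zero zero) (succ (succ (succ (succ zero))))


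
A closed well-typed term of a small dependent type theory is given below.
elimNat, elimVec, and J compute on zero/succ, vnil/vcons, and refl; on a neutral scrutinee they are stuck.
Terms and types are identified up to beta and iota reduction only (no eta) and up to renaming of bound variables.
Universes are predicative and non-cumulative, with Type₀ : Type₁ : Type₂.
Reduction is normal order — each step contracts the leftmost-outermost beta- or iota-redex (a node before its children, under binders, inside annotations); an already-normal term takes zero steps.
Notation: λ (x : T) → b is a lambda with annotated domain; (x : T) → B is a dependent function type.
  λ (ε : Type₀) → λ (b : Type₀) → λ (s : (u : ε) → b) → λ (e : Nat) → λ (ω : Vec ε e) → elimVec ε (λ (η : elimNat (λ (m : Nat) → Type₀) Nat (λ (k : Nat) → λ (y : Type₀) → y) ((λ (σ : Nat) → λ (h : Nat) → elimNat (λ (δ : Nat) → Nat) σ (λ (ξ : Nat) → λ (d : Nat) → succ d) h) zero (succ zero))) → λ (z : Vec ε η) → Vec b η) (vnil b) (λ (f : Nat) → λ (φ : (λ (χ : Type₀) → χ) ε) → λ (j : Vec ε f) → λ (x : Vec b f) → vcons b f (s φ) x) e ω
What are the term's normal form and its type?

resulting normal form:
  λ (ε : Type₀) → λ (b : Type₀) → λ (s : (u : ε) → b) → λ (e : Nat) → λ (ω : Vec ε e) → elimVec ε (λ (η : Nat) → λ (m : Vec ε η) → Vec b η) (vnil b) (λ (k : Nat) → λ (y : ε) → λ (σ : Vec ε k) → λ (h : Vec b k) → vcons b k (s y) h) e ω
type:
  (ε : Type₀) → (b : Type₀) → (s : (u : ε) → b) → (e : Nat) → (ω : Vec ε e) → Vec b e


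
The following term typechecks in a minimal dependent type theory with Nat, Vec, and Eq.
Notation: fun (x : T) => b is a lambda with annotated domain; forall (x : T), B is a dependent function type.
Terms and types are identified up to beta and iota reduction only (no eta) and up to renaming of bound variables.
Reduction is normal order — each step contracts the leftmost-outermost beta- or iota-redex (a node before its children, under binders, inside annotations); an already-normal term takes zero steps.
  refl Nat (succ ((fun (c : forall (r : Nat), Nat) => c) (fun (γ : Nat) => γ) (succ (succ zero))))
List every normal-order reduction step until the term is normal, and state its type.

normal-order reduction:
  refl Nat (succ ((fun (c : forall (r : Nat), Nat) => c) (fun (γ : Nat) => γ) (succ (succ zero))))
  ~> refl Nat (succ ((fun (c : Nat) => c) (succ (succ zero))))
  ~> refl Nat (succ (succ (succ zero)))
type:
  Eq Nat (succ (succ (succ zero))) (succ (succ (succ zero)))


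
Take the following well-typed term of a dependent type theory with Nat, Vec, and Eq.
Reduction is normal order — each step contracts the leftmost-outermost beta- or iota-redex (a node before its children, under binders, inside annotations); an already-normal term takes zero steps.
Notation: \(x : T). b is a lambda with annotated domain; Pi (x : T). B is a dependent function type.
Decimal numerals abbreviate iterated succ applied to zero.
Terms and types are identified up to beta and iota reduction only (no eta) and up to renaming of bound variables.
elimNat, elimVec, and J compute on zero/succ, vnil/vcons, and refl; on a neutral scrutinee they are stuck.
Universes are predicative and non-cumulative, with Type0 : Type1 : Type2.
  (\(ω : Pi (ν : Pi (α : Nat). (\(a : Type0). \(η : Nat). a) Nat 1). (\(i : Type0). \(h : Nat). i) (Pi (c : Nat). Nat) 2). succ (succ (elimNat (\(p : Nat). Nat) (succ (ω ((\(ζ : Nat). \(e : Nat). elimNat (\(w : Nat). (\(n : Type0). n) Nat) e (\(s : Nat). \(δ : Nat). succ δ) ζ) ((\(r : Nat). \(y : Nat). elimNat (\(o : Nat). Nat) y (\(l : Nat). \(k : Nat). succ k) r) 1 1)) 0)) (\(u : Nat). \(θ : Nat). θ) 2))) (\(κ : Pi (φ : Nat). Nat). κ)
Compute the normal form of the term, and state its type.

reduced normal form:
  5
the term's type:
  Nat
observation: normalization takes exactly 25 steps under the normal-order strategy.


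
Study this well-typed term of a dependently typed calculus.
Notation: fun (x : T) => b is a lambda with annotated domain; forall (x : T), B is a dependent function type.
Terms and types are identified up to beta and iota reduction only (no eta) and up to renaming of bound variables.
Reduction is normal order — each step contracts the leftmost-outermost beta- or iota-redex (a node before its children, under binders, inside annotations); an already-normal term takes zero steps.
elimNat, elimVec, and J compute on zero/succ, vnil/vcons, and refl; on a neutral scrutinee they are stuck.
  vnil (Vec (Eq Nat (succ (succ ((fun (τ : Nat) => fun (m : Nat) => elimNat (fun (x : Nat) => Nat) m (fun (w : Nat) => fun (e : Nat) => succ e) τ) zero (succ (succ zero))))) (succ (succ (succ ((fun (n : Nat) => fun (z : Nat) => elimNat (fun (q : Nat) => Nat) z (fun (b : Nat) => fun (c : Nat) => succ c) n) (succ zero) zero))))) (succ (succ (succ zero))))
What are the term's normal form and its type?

reduced normal form:
  vnil (Vec (Eq Nat (succ (succ (succ (succ zero)))) (succ (succ (succ (succ zero))))) (succ (succ (succ zero))))
the term's type:
  Vec (Vec (Eq Nat (succ (succ (succ (succ zero)))) (succ (succ (succ (succ zero))))) (succ (succ (succ zero)))) zero
observation: 9 normal-order steps separate the term from its normal form.


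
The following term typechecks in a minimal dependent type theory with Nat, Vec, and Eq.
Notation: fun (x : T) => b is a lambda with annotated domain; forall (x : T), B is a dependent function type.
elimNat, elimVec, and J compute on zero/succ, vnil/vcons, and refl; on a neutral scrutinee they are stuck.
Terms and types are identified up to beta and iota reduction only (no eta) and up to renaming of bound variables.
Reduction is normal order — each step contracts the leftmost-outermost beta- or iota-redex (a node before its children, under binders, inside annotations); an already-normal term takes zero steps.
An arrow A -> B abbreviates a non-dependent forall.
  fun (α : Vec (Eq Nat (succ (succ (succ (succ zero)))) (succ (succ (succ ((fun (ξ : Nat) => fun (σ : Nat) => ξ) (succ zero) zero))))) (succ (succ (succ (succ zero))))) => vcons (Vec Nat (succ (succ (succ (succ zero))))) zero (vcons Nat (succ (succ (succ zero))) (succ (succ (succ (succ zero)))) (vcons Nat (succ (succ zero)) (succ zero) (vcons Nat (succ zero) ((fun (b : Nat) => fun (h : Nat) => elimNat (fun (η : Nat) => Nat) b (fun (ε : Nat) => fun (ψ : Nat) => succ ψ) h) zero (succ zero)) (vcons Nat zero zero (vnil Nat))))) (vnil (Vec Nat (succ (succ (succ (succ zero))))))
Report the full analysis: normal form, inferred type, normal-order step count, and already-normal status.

reduced normal form:
  fun (α : Vec (Eq Nat (succ (succ (succ (succ zero)))) (succ (succ (succ (succ zero))))) (succ (succ (succ (succ zero))))) => vcons (Vec Nat (succ (succ (succ (succ zero))))) zero (vcons Nat (succ (succ (succ zero))) (succ (succ (succ (succ zero)))) (vcons Nat (succ (succ zero)) (succ zero) (vcons Nat (succ zero) (succ zero) (vcons Nat zero zero (vnil Nat))))) (vnil (Vec Nat (succ (succ (succ (succ zero))))))
the term's type:
  Vec (Eq Nat (succ (succ (succ (succ zero)))) (succ (succ (succ (succ zero))))) (succ (succ (succ (succ zero)))) -> Vec (Vec Nat (succ (succ (succ (succ zero))))) (succ zero)
normal-order step count: 8
already normal: no
first contracted redex: a beta-redex


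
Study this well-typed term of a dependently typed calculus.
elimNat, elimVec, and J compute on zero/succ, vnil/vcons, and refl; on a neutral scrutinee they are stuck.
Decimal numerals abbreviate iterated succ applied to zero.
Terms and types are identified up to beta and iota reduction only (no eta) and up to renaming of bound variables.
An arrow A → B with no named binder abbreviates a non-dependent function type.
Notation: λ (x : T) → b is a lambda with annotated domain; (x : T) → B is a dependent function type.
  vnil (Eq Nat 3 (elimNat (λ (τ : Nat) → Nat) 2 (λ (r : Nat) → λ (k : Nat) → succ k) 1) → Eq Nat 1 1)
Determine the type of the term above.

inferred type:
  Vec (Eq Nat 3 3 → Eq Nat 1 1) 0


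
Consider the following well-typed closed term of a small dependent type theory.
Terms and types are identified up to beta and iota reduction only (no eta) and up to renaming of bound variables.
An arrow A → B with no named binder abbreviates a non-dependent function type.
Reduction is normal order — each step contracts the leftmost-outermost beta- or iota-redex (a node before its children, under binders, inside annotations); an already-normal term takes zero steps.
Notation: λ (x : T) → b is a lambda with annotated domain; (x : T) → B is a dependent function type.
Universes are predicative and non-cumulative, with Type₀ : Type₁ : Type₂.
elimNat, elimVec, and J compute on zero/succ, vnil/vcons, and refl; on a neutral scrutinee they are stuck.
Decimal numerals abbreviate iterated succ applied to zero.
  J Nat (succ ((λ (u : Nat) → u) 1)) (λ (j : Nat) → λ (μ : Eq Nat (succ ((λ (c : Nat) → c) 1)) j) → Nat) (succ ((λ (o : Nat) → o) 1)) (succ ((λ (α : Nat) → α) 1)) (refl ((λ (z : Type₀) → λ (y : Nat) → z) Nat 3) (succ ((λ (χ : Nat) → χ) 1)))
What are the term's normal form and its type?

resulting normal form:
  2
inferred type:
  Nat
observation: reduction starts at a J iota-redex, and 2 normal-order steps reach the normal form.


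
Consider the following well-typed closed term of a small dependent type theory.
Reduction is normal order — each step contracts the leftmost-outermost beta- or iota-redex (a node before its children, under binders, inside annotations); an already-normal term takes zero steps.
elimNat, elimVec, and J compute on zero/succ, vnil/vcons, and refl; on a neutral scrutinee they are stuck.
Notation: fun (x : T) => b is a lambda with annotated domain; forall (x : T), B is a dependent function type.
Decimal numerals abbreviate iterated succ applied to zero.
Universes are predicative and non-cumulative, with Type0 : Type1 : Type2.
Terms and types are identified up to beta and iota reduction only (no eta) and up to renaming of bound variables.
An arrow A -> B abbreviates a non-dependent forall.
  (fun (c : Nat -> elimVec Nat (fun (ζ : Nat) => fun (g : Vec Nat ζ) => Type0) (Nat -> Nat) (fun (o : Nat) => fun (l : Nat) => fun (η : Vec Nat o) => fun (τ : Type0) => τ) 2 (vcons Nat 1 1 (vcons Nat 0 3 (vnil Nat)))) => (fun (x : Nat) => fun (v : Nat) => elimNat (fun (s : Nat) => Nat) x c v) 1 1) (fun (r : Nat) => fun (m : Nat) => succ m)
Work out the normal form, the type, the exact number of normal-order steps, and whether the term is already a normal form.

resulting normal form:
  2
inferred type:
  Nat
normal-order step count: 7
started in normal form: no
first contracted redex: a beta-redex


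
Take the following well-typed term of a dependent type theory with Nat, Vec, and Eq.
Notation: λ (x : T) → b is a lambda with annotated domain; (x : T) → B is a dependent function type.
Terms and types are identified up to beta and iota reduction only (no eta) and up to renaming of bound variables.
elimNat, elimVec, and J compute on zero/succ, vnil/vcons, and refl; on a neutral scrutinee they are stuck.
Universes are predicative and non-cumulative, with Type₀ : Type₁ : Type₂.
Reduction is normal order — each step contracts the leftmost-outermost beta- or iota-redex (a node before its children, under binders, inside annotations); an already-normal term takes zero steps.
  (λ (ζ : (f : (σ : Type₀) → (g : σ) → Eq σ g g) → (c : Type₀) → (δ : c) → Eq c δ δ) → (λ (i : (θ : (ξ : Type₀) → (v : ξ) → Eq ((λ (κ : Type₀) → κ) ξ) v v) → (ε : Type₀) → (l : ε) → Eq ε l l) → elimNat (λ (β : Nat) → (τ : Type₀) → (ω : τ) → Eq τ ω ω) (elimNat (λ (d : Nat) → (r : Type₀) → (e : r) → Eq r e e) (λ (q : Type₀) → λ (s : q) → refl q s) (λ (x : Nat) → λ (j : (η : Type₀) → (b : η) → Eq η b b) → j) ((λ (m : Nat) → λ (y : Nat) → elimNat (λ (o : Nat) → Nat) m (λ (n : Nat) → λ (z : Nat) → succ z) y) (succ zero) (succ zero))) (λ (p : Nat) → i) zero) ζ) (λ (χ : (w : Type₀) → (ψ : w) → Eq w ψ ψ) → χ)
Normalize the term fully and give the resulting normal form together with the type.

normal form:
  λ (ζ : Type₀) → λ (f : ζ) → refl ζ f
inferred type:
  (ζ : Type₀) → (f : ζ) → Eq ζ f f
observation: reduction starts at a beta-redex, and 16 normal-order steps reach the normal form.
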